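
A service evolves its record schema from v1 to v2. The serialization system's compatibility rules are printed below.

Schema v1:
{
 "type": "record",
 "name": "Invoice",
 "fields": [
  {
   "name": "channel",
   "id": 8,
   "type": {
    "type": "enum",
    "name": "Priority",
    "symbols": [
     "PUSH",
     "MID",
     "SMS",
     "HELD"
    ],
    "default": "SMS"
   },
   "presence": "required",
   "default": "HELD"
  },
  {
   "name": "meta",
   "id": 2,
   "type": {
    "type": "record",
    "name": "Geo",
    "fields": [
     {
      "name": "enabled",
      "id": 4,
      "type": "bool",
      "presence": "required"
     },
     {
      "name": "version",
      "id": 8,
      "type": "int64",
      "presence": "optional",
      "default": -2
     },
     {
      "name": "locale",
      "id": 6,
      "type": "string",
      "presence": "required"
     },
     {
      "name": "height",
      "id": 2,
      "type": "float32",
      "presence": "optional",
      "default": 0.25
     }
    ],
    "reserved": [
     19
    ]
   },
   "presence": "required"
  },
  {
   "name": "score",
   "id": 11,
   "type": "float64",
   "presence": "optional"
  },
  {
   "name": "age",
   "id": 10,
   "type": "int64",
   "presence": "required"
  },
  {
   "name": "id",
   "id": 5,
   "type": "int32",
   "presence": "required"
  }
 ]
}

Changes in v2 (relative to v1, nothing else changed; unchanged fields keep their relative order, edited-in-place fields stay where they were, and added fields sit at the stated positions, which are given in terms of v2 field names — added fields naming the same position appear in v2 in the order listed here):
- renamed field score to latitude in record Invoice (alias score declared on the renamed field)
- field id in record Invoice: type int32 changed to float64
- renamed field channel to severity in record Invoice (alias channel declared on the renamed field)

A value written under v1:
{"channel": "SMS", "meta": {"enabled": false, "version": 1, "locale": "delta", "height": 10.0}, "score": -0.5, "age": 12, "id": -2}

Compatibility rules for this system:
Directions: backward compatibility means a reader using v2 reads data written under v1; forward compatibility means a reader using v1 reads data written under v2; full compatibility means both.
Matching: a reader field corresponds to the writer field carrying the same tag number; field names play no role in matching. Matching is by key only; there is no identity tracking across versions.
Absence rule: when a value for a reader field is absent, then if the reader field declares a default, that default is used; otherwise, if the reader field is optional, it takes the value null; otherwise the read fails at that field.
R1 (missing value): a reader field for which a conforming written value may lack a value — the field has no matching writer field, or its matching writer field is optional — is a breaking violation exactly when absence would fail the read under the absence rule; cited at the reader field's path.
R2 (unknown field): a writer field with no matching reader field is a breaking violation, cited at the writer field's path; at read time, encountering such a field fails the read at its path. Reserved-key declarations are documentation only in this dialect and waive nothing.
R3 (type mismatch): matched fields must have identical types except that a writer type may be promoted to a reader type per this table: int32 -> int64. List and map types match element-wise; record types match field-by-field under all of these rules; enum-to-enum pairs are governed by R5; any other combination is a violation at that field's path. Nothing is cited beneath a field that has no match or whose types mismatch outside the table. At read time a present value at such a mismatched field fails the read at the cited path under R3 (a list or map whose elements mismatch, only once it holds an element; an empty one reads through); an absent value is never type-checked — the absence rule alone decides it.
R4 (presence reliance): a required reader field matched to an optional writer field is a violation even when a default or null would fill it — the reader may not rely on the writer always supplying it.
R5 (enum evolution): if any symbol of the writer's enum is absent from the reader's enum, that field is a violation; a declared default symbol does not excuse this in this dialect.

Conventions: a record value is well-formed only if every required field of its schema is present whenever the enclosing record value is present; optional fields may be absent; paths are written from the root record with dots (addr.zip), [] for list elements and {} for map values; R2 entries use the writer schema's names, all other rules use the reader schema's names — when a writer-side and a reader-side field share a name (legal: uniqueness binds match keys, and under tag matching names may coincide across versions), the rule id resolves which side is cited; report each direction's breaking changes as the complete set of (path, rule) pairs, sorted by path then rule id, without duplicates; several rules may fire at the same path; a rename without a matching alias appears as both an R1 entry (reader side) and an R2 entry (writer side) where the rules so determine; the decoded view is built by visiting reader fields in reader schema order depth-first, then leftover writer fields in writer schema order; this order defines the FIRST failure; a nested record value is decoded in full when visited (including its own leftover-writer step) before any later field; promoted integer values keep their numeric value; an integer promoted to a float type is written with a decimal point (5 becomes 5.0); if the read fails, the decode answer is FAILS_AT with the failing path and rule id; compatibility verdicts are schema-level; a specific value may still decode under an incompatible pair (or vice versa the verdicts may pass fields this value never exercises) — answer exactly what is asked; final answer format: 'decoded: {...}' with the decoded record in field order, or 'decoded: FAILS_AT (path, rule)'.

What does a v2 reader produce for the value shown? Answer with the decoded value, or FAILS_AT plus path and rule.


the writer's type comes first in each Invoice pair
migrating the Invoice value to v2:
  severity := "SMS" (from writer channel)
  meta.enabled := false
  meta.version := 1
  meta.locale := "delta"
  meta.height := 10.0
  latitude := -0.5 (from writer score)
  age := 12
  read fails at id under R3
  => FAILS_AT (id, R3)
diffs on Invoice not affecting the asked answer:
  renamed field score to latitude in record Invoice (alias score declared on the renamed field) -> no rule fires on it and the decoded Invoice view is identical with or without it
  renamed field channel to severity in record Invoice (alias channel declared on the renamed field) -> no rule fires on it and the decoded Invoice view is identical with or without it

decoded: FAILS_AT (id, R3)


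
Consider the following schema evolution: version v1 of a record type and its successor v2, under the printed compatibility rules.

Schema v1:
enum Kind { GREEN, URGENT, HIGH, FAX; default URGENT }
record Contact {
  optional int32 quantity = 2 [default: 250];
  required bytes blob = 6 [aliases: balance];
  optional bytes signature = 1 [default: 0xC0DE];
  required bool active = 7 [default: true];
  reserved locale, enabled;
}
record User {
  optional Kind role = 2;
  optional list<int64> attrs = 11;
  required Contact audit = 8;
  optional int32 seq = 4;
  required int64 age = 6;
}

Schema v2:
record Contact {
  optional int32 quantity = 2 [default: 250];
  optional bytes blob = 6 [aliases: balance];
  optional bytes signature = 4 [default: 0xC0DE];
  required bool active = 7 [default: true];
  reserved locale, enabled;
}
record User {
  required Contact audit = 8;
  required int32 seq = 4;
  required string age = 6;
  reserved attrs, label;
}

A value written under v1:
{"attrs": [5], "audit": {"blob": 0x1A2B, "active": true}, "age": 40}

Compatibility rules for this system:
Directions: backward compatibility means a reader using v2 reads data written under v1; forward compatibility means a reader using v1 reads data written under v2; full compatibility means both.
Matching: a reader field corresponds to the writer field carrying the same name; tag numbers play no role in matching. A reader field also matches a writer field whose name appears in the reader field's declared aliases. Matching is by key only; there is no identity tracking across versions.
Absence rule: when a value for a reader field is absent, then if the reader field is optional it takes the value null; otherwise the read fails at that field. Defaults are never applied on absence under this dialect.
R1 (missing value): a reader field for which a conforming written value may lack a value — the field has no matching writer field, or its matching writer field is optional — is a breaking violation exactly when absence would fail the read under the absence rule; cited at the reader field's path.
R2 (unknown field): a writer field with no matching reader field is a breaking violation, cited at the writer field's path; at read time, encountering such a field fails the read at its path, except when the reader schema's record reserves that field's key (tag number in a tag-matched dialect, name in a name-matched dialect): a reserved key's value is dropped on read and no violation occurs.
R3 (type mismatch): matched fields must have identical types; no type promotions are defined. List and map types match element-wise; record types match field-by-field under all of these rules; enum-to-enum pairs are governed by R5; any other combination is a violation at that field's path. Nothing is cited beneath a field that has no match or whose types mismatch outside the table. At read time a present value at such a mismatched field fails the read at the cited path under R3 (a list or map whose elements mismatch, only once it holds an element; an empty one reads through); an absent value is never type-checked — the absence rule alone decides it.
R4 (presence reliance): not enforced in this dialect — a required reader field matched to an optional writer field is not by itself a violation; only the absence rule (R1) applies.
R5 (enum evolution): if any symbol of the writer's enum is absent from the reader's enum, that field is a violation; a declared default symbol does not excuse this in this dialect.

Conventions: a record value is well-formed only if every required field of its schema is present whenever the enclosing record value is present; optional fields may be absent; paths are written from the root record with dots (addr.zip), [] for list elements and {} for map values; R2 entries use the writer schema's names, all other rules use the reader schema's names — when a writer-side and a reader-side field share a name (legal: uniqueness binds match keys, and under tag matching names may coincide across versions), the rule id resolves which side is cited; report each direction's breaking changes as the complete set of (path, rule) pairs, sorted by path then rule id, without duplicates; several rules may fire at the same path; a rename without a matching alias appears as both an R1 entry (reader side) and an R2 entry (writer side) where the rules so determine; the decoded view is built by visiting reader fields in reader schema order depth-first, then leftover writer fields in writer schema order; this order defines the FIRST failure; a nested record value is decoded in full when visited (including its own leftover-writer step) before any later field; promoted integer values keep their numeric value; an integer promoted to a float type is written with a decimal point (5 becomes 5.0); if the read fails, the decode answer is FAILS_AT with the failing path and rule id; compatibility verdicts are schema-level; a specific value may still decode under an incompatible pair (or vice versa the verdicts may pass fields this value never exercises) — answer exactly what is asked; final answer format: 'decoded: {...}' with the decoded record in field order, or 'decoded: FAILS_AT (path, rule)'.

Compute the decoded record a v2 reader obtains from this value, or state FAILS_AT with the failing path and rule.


decoded: FAILS_AT (seq, R1)

the writer's type comes first in each User pair
decoding the User value with the v2 reader:
  audit.quantity := null (absent, optional -> null)
  audit.blob := 0x1A2B
  audit.signature := null (absent, optional -> null)
  audit.active := true
  read fails at seq under R1 (no fill)
  => FAILS_AT (seq, R1)
checking off the User differences that do not matter here:
  removed field role from record User -> shifts the User verdicts, not this decode
  field signature in record Contact: tag 1 changed to 4 -> inert under this dialect — no rule fires on User and the result does not move
  field blob in record Contact: required changed to optional -> shifts the User verdicts, not this decode
  field age in record User: type int64 changed to string -> shifts the User verdicts, not this decode
  removed field attrs from record User (its key "attrs" joins the reserved list) -> inert under this dialect — no rule fires on User and the result does not move


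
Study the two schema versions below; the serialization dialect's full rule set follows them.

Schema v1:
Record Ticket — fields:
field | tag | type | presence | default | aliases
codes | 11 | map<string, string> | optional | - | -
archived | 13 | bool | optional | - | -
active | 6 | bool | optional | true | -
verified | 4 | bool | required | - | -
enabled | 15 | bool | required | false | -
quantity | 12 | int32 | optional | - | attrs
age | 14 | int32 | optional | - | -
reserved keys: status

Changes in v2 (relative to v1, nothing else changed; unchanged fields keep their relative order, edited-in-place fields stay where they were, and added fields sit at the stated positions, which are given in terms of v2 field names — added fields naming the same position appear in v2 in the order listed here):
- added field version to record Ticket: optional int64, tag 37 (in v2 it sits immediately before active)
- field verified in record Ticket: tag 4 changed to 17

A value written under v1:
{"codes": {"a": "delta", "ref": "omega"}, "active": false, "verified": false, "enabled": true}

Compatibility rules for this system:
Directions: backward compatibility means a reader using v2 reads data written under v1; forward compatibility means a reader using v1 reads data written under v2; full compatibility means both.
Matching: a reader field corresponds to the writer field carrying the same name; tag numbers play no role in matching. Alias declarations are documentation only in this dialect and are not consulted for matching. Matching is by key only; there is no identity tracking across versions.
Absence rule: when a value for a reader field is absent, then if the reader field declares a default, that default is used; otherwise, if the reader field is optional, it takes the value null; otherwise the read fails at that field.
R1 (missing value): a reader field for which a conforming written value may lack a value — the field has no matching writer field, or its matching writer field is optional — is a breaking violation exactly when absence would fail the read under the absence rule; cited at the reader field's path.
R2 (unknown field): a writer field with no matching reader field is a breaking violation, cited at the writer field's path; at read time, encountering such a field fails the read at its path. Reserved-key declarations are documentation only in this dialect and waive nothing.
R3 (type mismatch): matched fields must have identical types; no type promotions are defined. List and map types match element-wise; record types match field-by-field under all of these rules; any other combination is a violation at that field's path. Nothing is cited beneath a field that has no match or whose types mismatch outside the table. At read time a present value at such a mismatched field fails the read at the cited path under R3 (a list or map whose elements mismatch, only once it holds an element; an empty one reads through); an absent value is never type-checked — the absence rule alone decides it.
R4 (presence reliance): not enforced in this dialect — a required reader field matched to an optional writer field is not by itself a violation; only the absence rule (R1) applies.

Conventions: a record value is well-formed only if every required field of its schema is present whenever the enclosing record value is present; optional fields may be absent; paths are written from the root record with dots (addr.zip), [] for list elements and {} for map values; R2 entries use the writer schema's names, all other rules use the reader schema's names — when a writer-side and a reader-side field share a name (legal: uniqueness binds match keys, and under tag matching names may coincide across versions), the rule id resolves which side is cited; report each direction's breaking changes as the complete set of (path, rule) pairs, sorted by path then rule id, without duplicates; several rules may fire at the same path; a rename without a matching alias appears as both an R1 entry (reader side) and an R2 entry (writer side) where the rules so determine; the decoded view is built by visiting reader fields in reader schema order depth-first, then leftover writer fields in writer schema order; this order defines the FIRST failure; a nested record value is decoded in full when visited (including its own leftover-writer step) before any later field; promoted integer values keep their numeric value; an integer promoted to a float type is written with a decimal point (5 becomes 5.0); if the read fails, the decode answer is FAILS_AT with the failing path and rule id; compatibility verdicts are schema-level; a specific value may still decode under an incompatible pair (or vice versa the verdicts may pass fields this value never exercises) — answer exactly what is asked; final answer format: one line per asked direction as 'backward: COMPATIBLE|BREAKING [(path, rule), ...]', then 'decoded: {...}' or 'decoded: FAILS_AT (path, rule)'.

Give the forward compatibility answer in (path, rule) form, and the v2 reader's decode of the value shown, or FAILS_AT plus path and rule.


forward: BREAKING [(version, R2)]; decoded: {"codes": {"a": "delta", "ref": "omega"}, "archived": null, "version": null, "active": false, "verified": false, "enabled": true, "quantity": null, "age": null}

arrows below run writer -> reader for Ticket
forward on Ticket — v1 reading data written by v2:
  codes: paired with writer codes (map<string, string> -> map<string, string>; writer optional)
  archived: paired with writer archived (bool -> bool; writer optional)
  active: paired with writer active (bool -> bool; writer optional)
  verified: paired with writer verified (bool -> bool; writer required)
  enabled: paired with writer enabled (bool -> bool; writer required)
  quantity: paired with writer quantity (int32 -> int32; writer optional)
  age: paired with writer age (int32 -> int32; writer optional)
  writer version: unknown to reader
  R2 fires at version
  => forward: BREAKING (1)
decode walk for Ticket under reader schema v2:
  codes := {"a": "delta", "ref": "omega"}
  archived := null (not supplied -> null)
  version := null (not supplied -> null)
  active := false
  verified := false
  enabled := true
  quantity := null (not supplied -> null)
  age := null (not supplied -> null)
  => decoded: {"codes": {"a": "delta", "ref": "omega"}, "archived": null, "version": null, "active": false, "verified": false, "enabled": true, "quantity": null, "age": null}
checking off the Ticket differences that do not matter here:
  field verified in record Ticket: tag 4 changed to 17 -> no rule fires on it in Ticket's dialect; the asked verdict holds


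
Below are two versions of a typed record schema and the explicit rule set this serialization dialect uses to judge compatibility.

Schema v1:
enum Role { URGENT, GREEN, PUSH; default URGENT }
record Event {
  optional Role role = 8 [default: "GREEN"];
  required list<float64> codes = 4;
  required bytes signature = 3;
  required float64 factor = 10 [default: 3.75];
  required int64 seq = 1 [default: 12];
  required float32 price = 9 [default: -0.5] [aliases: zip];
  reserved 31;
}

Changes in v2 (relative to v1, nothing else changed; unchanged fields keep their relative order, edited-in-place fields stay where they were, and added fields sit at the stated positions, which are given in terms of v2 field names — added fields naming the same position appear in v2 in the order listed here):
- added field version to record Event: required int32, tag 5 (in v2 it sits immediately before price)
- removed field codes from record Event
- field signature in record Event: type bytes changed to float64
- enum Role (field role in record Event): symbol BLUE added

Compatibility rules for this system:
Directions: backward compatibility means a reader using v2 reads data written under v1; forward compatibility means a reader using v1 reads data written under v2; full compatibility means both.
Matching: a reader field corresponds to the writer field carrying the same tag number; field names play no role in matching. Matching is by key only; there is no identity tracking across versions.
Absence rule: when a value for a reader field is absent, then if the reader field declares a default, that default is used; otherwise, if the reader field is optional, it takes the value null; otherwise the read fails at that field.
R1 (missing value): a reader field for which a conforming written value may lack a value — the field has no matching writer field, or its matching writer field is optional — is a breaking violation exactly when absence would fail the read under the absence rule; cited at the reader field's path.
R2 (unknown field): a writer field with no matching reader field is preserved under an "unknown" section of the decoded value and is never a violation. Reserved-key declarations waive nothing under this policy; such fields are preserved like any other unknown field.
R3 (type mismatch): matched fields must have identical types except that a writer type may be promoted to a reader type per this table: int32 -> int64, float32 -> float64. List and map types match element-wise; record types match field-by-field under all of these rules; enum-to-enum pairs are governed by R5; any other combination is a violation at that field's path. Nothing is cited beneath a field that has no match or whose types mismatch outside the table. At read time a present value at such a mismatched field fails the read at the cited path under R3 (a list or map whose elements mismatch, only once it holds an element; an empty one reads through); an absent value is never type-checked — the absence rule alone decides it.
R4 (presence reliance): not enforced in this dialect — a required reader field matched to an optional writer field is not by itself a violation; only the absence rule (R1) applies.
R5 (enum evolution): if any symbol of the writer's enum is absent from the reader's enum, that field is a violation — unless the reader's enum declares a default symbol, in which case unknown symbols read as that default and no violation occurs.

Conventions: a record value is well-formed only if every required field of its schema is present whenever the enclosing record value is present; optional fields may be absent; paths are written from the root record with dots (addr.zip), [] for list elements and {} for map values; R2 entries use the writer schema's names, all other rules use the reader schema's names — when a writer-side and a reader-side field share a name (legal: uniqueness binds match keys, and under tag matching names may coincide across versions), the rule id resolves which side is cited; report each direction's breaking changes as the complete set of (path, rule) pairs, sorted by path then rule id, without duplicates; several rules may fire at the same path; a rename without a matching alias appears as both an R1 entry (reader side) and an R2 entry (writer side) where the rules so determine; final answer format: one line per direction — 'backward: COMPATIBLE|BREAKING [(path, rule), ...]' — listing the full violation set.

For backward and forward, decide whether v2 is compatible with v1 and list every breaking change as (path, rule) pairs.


in Event below, arrows point writer -> reader
backward pass over Event, reader schema v2, writer schema v1:
  writer optional, Role -> Role: reader role maps from writer role
  writer required, bytes -> float64: reader signature maps from writer signature
  writer required, float64 -> float64: reader factor maps from writer factor
  writer required, int64 -> int64: reader seq maps from writer seq
  version: no writer match
  writer required, float32 -> float32: reader price maps from writer price
  writer field codes has no reader counterpart
  violation R3 at signature
  violation R1 at version
  backward on Event therefore BREAKING (2)
forward pass over Event, reader schema v1, writer schema v2:
  writer optional, Role -> Role: reader role maps from writer role
  codes: no writer match
  writer required, float64 -> bytes: reader signature maps from writer signature
  writer required, float64 -> float64: reader factor maps from writer factor
  writer required, int64 -> int64: reader seq maps from writer seq
  writer required, float32 -> float32: reader price maps from writer price
  writer field version has no reader counterpart
  violation R1 at codes
  violation R3 at signature
  forward on Event therefore BREAKING (2)

backward: BREAKING [(signature, R3), (version, R1)]; forward: BREAKING [(codes, R1), (signature, R3)]


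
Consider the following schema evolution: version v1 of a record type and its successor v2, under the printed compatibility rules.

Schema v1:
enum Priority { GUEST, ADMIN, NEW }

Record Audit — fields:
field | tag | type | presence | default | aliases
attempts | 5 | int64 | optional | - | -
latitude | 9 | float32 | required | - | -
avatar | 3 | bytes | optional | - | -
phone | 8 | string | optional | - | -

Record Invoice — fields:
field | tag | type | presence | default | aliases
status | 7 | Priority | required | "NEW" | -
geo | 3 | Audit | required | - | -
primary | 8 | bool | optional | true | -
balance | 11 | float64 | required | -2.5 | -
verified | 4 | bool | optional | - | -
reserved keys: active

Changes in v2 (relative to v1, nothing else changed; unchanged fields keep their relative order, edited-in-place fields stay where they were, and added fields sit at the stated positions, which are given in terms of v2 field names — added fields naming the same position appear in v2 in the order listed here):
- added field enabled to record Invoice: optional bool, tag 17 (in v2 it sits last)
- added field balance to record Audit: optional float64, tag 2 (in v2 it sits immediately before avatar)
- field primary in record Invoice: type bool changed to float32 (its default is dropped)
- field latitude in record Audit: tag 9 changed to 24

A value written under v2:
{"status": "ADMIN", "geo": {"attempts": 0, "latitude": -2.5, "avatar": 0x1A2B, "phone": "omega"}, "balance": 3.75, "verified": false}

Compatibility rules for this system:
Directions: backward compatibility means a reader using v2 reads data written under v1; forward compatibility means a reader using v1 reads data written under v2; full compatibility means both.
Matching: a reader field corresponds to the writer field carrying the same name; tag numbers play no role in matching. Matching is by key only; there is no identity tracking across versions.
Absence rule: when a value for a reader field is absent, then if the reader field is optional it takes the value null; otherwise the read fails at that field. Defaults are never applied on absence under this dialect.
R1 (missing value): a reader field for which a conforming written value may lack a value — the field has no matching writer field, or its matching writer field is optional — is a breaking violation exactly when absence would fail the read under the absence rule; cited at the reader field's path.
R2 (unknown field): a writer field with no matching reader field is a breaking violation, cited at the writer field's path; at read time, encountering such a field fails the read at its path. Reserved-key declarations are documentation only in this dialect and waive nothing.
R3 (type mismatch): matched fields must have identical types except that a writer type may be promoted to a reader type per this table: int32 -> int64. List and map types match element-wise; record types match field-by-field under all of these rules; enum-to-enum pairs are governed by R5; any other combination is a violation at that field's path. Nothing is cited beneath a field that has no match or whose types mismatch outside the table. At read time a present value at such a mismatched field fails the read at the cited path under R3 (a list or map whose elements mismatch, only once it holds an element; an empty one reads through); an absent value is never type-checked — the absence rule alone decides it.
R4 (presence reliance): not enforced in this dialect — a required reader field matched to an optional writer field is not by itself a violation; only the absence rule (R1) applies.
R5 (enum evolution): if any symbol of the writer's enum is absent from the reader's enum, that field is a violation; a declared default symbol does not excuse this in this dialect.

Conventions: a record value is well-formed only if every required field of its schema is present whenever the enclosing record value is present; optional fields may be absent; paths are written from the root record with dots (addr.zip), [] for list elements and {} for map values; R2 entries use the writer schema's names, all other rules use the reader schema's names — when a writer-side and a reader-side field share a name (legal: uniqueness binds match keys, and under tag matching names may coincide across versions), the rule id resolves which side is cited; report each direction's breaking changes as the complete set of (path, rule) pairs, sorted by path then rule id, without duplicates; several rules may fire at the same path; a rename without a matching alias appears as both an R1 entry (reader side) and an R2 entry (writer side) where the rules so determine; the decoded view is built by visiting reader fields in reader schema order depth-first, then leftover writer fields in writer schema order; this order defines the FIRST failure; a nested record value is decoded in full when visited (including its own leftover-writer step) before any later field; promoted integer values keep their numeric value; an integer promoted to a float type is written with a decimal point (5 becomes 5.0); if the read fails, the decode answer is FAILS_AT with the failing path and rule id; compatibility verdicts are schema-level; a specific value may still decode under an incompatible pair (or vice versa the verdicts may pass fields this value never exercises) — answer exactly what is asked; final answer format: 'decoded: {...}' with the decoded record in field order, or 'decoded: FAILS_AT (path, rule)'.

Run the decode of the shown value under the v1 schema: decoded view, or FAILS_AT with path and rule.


in Invoice below, arrows point writer -> reader
decoding the Invoice value with the v1 reader:
  status := "ADMIN"
  geo.attempts := 0
  geo.latitude := -2.5
  geo.avatar := 0x1A2B
  geo.phone := "omega"
  primary := null (missing; optional => null)
  balance := 3.75
  verified := false
  => decoded: {"status": "ADMIN", "geo": {"attempts": 0, "latitude": -2.5, "avatar": 0x1A2B, "phone": "omega"}, "primary": null, "balance": 3.75, "verified": false}
diffs on Invoice not affecting the asked answer:
  added field enabled to record Invoice: optional bool, tag 17 (in v2 it sits last) -> schema-level compatibility only; this Invoice value's decode is unchanged
  added field balance to record Audit: optional float64, tag 2 (in v2 it sits immediately before avatar) -> schema-level compatibility only; this Invoice value's decode is unchanged
  field primary in record Invoice: type bool changed to float32 (its default is dropped) -> schema-level compatibility only; this Invoice value's decode is unchanged
  field latitude in record Audit: tag 9 changed to 24 -> no rule fires on it and the decoded Invoice view is identical with or without it

decoded: {"status": "ADMIN", "geo": {"attempts": 0, "latitude": -2.5, "avatar": 0x1A2B, "phone": "omega"}, "primary": null, "balance": 3.75, "verified": false}


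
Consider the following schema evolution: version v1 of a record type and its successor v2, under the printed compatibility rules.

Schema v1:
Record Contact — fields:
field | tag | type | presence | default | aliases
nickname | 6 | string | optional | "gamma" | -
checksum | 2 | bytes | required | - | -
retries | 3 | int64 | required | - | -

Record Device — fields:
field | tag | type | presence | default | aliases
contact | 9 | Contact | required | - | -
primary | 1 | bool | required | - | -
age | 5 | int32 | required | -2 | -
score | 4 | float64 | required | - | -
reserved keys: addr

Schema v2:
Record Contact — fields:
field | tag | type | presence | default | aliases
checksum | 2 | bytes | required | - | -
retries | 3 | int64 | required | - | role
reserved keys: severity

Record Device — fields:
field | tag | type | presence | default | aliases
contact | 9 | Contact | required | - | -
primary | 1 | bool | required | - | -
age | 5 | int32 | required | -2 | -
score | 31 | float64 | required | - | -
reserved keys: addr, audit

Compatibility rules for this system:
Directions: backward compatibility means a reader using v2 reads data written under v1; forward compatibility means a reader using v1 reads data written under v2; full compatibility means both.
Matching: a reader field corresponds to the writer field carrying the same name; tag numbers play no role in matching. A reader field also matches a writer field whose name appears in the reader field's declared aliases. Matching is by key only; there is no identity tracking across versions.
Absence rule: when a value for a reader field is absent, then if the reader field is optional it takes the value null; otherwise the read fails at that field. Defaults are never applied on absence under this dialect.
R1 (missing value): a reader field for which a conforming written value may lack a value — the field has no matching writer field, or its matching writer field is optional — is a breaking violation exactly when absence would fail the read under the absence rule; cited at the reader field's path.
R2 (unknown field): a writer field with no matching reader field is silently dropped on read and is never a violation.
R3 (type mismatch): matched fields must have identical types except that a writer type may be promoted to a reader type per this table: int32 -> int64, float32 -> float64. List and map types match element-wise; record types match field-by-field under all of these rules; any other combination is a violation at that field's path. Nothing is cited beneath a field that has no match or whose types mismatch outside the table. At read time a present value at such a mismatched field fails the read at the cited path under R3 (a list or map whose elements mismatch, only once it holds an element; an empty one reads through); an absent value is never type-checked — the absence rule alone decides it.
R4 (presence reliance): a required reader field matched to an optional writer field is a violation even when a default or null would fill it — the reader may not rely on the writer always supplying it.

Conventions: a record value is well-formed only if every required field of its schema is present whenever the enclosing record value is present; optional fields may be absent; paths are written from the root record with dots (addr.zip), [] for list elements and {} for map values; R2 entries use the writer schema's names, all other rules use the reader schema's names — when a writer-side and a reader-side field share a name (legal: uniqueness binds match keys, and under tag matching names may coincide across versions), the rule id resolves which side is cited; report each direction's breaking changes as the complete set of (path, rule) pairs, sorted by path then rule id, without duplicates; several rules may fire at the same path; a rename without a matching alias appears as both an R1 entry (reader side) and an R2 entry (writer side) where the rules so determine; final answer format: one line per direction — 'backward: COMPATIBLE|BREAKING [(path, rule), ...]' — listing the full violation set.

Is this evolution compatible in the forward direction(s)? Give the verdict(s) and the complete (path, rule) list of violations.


in Device below, arrows point writer -> reader
forward analysis of Device with v1 as reader and v2 as writer:
  contact <- contact (Contact -> Contact, writer required)
  primary <- primary (bool -> bool, writer required)
  age <- age (int32 -> int32, writer required)
  score <- score (float64 -> float64, writer required)
  contact.nickname: no writer-side match
  contact.checksum <- contact.checksum (bytes -> bytes, writer required)
  contact.retries <- contact.retries (int64 -> int64, writer required)
  => forward: COMPATIBLE
checking off the Device differences that do not matter here:
  removed field nickname from record Contact -> no rule fires on it in Device's dialect; the asked verdict holds
  field score in record Device: tag 4 changed to 31 -> no rule fires on it in Device's dialect; the asked verdict holds

forward: COMPATIBLE []


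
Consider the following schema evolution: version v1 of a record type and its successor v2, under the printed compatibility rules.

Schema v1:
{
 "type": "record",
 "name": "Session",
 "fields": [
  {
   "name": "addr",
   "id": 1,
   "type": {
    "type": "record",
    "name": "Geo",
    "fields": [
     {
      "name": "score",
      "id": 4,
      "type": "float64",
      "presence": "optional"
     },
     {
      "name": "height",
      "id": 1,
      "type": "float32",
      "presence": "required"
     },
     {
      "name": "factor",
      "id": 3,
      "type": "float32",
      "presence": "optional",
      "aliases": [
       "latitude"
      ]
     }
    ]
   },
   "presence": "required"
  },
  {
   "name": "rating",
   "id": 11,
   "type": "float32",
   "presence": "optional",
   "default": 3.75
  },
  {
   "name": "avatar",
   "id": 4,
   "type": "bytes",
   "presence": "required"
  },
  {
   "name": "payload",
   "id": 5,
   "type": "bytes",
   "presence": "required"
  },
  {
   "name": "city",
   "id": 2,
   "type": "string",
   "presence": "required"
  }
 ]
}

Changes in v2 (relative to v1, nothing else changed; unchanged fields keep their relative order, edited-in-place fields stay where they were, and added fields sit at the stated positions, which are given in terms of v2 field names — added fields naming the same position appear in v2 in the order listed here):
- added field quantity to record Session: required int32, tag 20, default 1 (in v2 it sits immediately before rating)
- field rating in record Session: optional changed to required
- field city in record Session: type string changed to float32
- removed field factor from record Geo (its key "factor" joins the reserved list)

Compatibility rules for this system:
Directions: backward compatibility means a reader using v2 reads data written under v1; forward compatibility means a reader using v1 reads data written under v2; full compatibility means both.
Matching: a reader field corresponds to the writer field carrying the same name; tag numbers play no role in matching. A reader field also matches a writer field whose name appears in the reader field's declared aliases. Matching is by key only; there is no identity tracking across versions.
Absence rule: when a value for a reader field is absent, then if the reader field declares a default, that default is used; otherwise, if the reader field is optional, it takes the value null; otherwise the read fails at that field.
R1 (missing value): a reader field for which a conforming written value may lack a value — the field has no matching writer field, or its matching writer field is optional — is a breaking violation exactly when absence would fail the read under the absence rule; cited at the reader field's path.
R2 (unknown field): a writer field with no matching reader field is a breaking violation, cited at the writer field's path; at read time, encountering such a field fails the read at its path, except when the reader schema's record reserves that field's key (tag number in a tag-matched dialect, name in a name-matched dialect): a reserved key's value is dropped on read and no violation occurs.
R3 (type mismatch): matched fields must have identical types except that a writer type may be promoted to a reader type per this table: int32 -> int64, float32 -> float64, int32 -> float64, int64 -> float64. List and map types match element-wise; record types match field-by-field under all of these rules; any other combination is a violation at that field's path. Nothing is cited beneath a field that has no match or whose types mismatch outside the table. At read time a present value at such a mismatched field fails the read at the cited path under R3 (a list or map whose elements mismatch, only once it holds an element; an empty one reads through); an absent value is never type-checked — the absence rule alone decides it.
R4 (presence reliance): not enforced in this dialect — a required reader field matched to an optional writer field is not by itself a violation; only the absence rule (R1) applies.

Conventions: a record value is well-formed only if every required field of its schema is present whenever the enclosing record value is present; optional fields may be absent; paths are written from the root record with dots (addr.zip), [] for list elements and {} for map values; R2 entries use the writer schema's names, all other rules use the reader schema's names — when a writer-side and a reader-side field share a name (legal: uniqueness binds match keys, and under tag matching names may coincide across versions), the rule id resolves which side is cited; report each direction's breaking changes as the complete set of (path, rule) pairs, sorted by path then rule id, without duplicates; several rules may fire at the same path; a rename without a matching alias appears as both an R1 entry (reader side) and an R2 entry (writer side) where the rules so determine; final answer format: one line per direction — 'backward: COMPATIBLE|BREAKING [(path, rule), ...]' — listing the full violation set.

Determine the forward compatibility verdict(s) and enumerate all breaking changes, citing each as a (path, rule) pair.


forward: BREAKING [(city, R3), (quantity, R2)]

each type pair in Session: writer, then reader
forward on Session — v1 reading data written by v2:
  addr: Geo -> Geo, writer required; from addr
  rating: float32 -> float32, writer required; from rating
  avatar: bytes -> bytes, writer required; from avatar
  payload: bytes -> bytes, writer required; from payload
  city: float32 -> string, writer required; from city
  quantity (writer side), unknown to reader
  addr.score: float64 -> float64, writer optional; from addr.score
  addr.height: float32 -> float32, writer required; from addr.height
  addr.factor: no writer match
  violation R3 at city
  violation R2 at quantity
  => forward: BREAKING (2)
diffs on Session not affecting the asked answer:
  field rating in record Session: optional changed to required -> inert for the asked Session verdict: nothing fires
  removed field factor from record Geo (its key "factor" joins the reserved list) -> inert for the asked Session verdict: nothing fires
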